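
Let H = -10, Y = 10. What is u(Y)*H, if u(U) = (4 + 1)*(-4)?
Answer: 200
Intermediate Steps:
u(U) = -20 (u(U) = 5*(-4) = -20)
u(Y)*H = -20*(-10) = 200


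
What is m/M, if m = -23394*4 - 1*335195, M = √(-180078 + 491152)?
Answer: -428771*√311074/311074 ≈ -768.76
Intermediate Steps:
M = √311074 ≈ 557.74
m = -428771 (m = -93576 - 335195 = -428771)
m/M = -428771*√311074/311074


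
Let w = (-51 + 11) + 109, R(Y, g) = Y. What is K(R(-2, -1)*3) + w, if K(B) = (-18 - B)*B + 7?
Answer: 148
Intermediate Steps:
w = 69 (w = -40 + 109 = 69)
K(B) = 7 + B*(-18 - B) (K(B) = B*(-18 - B) + 7 = 7 + B*(-18 - B))
K(R(-2, -1)*3) + w = (7 - (-2*3)**2 - (-36)*3) + 69 = (7 - 1*(-6)**2 - 18*(-6)) + 69 = (7 - 1*36 + 108) + 69 = (7 - 36 + 108) + 69 = 79 + 69 = 148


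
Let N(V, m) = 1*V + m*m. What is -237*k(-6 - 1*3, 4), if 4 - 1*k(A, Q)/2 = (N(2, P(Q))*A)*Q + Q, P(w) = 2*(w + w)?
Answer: -4402512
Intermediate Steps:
P(w) = 4*w (P(w) = 2*(2*w) = 4*w)
N(V, m) = V + m**2
k(A, Q) = 8 - 2*Q - 2*A*Q*(2 + 16*Q**2) (k(A, Q) = 8 - 2*(((2 + (4*Q)**2)*A)*Q + Q) = 8 - 2*(((2 + 16*Q**2)*A)*Q + Q) = 8 - 2*((A*(2 + 16*Q**2))*Q + Q) = 8 - 2*(A*Q*(2 + 16*Q**2) + Q) = 8 - 2*(Q + A*Q*(2 + 16*Q**2)) = 8 + (-2*Q - 2*A*Q*(2 + 16*Q**2)) = 8 - 2*Q - 2*A*Q*(2 + 16*Q**2))
-237*k(-6 - 1*3, 4) = -237*(8 - 2*4 - 4*(-6 - 1*3)*4*(1 + 8*4**2)) = -237*(8 - 8 - 4*(-6 - 3)*4*(1 + 8*16)) = -237*(8 - 8 - 4*(-9)*4*(1 + 128)) = -237*(8 - 8 - 4*(-9)*4*129) = -237*(8 - 8 + 18576) = -237*18576 = -4402512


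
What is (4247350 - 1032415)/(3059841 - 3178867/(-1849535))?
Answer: 5946134805225/5659286202802 ≈ 1.0507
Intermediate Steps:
(4247350 - 1032415)/(3059841 - 3178867/(-1849535)) = 3214935/(3059841 - 3178867*(-1/1849535)) = 3214935/(3059841 + 3178867/1849535) = 3214935/(5659286202802/1849535) = 3214935*(1849535/5659286202802) = 5946134805225/5659286202802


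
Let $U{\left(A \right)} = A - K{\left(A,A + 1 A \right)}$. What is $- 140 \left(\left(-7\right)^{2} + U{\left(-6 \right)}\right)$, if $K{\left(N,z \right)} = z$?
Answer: $-7700$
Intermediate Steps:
$U{\left(A \right)} = - A$ ($U{\left(A \right)} = A - \left(A + 1 A\right) = A - \left(A + A\right) = A - 2 A = - A$)
$- 140 \left(\left(-7\right)^{2} + U{\left(-6 \right)}\right) = - 140 \left(\left(-7\right)^{2} - -6\right) = - 140 \left(49 + 6\right) = \left(-140\right) 55 = -7700$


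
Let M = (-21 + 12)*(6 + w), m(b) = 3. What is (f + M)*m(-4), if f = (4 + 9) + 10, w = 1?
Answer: -120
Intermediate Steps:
f = 23 (f = 13 + 10 = 23)
M = -63 (M = (-21 + 12)*(6 + 1) = -9*7 = -63)
(f + M)*m(-4) = (23 - 63)*3 = -40*3 = -120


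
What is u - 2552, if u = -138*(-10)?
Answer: -1172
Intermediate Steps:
u = 1380
u - 2552 = 1380 - 2552 = -1172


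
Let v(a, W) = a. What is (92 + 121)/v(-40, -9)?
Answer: -213/40 ≈ -5.3250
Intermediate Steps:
(92 + 121)/v(-40, -9) = (92 + 121)/(-40) = -1/40*213 = -213/40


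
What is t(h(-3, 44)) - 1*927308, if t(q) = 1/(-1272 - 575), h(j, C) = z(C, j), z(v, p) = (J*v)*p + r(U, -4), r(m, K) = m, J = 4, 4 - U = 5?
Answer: -1712737877/1847 ≈ -9.2731e+5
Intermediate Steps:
U = -1 (U = 4 - 1*5 = 4 - 5 = -1)
z(v, p) = -1 + 4*p*v (z(v, p) = (4*v)*p - 1 = 4*p*v - 1 = -1 + 4*p*v)
h(j, C) = -1 + 4*C*j (h(j, C) = -1 + 4*j*C = -1 + 4*C*j)
t(q) = -1/1847 (t(q) = 1/(-1847) = -1/1847)
t(h(-3, 44)) - 1*927308 = -1/1847 - 1*927308 = -1/1847 - 927308 = -1712737877/1847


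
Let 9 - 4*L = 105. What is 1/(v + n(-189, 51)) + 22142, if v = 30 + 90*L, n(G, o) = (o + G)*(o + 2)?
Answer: 209109047/9444 ≈ 22142.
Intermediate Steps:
n(G, o) = (2 + o)*(G + o) (n(G, o) = (G + o)*(2 + o) = (2 + o)*(G + o))
L = -24 (L = 9/4 - ¼*105 = 9/4 - 105/4 = -24)
v = -2130 (v = 30 + 90*(-24) = 30 - 2160 = -2130)
1/(v + n(-189, 51)) + 22142 = 1/(-2130 + (51² + 2*(-189) + 2*51 - 189*51)) + 22142 = 1/(-2130 + (2601 - 378 + 102 - 9639)) + 22142 = 1/(-2130 - 7314) + 22142 = 1/(-9444) + 22142 = -1/9444 + 22142 = 209109047/9444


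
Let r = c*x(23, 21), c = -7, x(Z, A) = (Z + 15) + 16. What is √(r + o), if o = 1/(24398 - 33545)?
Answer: I*√31626365349/9147 ≈ 19.442*I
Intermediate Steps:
x(Z, A) = 31 + Z (x(Z, A) = (15 + Z) + 16 = 31 + Z)
o = -1/9147 (o = 1/(-9147) = -1/9147 ≈ -0.00010933)
r = -378 (r = -7*(31 + 23) = -7*54 = -378)
√(r + o) = √(-378 - 1/9147) = √(-3457567/9147) = I*√31626365349/9147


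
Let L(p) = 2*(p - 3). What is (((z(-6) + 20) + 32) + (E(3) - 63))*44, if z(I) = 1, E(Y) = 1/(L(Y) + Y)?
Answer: -1276/3 ≈ -425.33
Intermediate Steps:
L(p) = -6 + 2*p (L(p) = 2*(-3 + p) = -6 + 2*p)
E(Y) = 1/(-6 + 3*Y) (E(Y) = 1/((-6 + 2*Y) + Y) = 1/(-6 + 3*Y))
(((z(-6) + 20) + 32) + (E(3) - 63))*44 = (((1 + 20) + 32) + (1/(3*(-2 + 3)) - 63))*44 = ((21 + 32) + ((1/3)/1 - 63))*44 = (53 + ((1/3)*1 - 63))*44 = (53 + (1/3 - 63))*44 = (53 - 188/3)*44 = -29/3*44 = -1276/3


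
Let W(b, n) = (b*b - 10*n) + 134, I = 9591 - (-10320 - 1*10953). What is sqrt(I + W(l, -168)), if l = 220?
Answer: sqrt(81078) ≈ 284.74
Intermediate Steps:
I = 30864 (I = 9591 - (-10320 - 10953) = 9591 - 1*(-21273) = 9591 + 21273 = 30864)
W(b, n) = 134 + b**2 - 10*n (W(b, n) = (b**2 - 10*n) + 134 = 134 + b**2 - 10*n)
sqrt(I + W(l, -168)) = sqrt(30864 + (134 + 220**2 - 10*(-168))) = sqrt(30864 + (134 + 48400 + 1680)) = sqrt(30864 + 50214) = sqrt(81078)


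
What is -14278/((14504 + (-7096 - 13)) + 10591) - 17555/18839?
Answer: -292363736/169419127 ≈ -1.7257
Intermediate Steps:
-14278/((14504 + (-7096 - 13)) + 10591) - 17555/18839 = -14278/((14504 - 7109) + 10591) - 17555*1/18839 = -14278/(7395 + 10591) - 17555/18839 = -14278/17986 - 17555/18839 = -14278*1/17986 - 17555/18839 = -7139/8993 - 17555/18839 = -292363736/169419127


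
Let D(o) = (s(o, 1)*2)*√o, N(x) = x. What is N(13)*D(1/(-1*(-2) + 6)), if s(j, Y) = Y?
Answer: 13*√2/2 ≈ 9.1924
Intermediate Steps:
D(o) = 2*√o (D(o) = (1*2)*√o = 2*√o)
N(13)*D(1/(-1*(-2) + 6)) = 13*(2*√(1/(-1*(-2) + 6))) = 13*(2*√(1/(2 + 6))) = 13*(2*√(1/8)) = 13*(2*√(⅛)) = 13*(2*(√2/4)) = 13*(√2/2) = 13*√2/2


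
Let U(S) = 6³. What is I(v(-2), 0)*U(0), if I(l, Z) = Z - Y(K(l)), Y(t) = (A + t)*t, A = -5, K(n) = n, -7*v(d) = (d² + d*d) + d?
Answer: -53136/49 ≈ -1084.4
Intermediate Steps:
v(d) = -2*d²/7 - d/7 (v(d) = -((d² + d*d) + d)/7 = -((d² + d²) + d)/7 = -(2*d² + d)/7 = -(d + 2*d²)/7 = -2*d²/7 - d/7)
Y(t) = t*(-5 + t) (Y(t) = (-5 + t)*t = t*(-5 + t))
I(l, Z) = Z - l*(-5 + l)
U(S) = 216
I(v(-2), 0)*U(0) = (0 - (-⅐*(-2)*(1 + 2*(-2)))*(-5 - ⅐*(-2)*(1 + 2*(-2))))*216 = (0 - (-⅐*(-2)*(1 - 4))*(-5 - ⅐*(-2)*(1 - 4)))*216 = (0 - (-⅐*(-2)*(-3))*(-5 - ⅐*(-2)*(-3)))*216 = (0 - 1*(-6/7)*(-5 - 6/7))*216 = (0 - 1*(-6/7)*(-41/7))*216 = (0 - 246/49)*216 = -246/49*216 = -53136/49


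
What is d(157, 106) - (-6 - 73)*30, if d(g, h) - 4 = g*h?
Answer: 19016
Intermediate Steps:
d(g, h) = 4 + g*h
d(157, 106) - (-6 - 73)*30 = (4 + 157*106) - (-6 - 73)*30 = (4 + 16642) - (-79)*30 = 16646 - 1*(-2370) = 16646 + 2370 = 19016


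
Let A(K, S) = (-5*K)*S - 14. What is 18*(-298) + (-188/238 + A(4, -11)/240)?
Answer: -76596943/14280 ≈ -5363.9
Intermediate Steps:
A(K, S) = -14 - 5*K*S (A(K, S) = -5*K*S - 14 = -14 - 5*K*S)
18*(-298) + (-188/238 + A(4, -11)/240) = 18*(-298) + (-188/238 + (-14 - 5*4*(-11))/240) = -5364 + (-188*1/238 + (-14 + 220)*(1/240)) = -5364 + (-94/119 + 206*(1/240)) = -5364 + (-94/119 + 103/120) = -5364 + 977/14280 = -76596943/14280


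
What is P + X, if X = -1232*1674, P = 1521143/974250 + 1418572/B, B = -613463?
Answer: -1232608357907934791/597666327750 ≈ -2.0624e+6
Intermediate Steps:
P = -448878822791/597666327750 (P = 1521143/974250 + 1418572/(-613463) = 1521143*(1/974250) + 1418572*(-1/613463) = 1521143/974250 - 1418572/613463 = -448878822791/597666327750 ≈ -0.75105)
X = -2062368
P + X = -448878822791/597666327750 - 2062368 = -1232608357907934791/597666327750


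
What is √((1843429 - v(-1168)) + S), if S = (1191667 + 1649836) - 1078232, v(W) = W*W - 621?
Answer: 3*√249233 ≈ 1497.7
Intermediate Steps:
v(W) = -621 + W² (v(W) = W² - 621 = -621 + W²)
S = 1763271 (S = 2841503 - 1078232 = 1763271)
√((1843429 - v(-1168)) + S) = √((1843429 - (-621 + (-1168)²)) + 1763271) = √((1843429 - (-621 + 1364224)) + 1763271) = √((1843429 - 1*1363603) + 1763271) = √((1843429 - 1363603) + 1763271) = √(479826 + 1763271) = √2243097 = 3*√249233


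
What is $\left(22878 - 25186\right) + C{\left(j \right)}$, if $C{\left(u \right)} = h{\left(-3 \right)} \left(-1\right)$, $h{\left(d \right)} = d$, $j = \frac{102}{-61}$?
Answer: $-2305$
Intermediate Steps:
$j = - \frac{102}{61}$ ($j = 102 \left(- \frac{1}{61}\right) = - \frac{102}{61} \approx -1.6721$)
$C{\left(u \right)} = 3$ ($C{\left(u \right)} = \left(-3\right) \left(-1\right) = 3$)
$\left(22878 - 25186\right) + C{\left(j \right)} = \left(22878 - 25186\right) + 3 = -2308 + 3 = -2305$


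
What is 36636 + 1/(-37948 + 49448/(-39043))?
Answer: 54281847035789/1481653212 ≈ 36636.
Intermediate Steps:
36636 + 1/(-37948 + 49448/(-39043)) = 36636 + 1/(-37948 + 49448*(-1/39043)) = 36636 + 1/(-37948 - 49448/39043) = 36636 + 1/(-1481653212/39043) = 36636 - 39043/1481653212 = 54281847035789/1481653212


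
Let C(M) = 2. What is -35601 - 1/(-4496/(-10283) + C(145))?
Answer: -892242545/25062 ≈ -35601.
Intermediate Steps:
-35601 - 1/(-4496/(-10283) + C(145)) = -35601 - 1/(-4496/(-10283) + 2) = -35601 - 1/(-4496*(-1/10283) + 2) = -35601 - 1/(4496/10283 + 2) = -35601 - 1/25062/10283 = -35601 - 1*10283/25062 = -35601 - 10283/25062 = -892242545/25062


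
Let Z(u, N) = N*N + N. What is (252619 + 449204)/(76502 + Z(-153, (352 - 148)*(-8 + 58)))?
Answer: 701823/104126702 ≈ 0.0067401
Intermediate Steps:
Z(u, N) = N + N² (Z(u, N) = N² + N = N + N²)
(252619 + 449204)/(76502 + Z(-153, (352 - 148)*(-8 + 58))) = (252619 + 449204)/(76502 + ((352 - 148)*(-8 + 58))*(1 + (352 - 148)*(-8 + 58))) = 701823/(76502 + (204*50)*(1 + 204*50)) = 701823/(76502 + 10200*(1 + 10200)) = 701823/(76502 + 10200*10201) = 701823/(76502 + 104050200) = 701823/104126702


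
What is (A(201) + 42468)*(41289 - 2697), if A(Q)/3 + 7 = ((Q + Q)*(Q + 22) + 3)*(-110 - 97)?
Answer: -2146856828544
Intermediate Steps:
A(Q) = -1884 - 1242*Q*(22 + Q) (A(Q) = -21 + 3*(((Q + Q)*(Q + 22) + 3)*(-110 - 97)) = -21 + 3*(((2*Q)*(22 + Q) + 3)*(-207)) = -21 + 3*((2*Q*(22 + Q) + 3)*(-207)) = -21 + 3*((3 + 2*Q*(22 + Q))*(-207)) = -21 + 3*(-621 - 414*Q*(22 + Q)) = -21 + (-1863 - 1242*Q*(22 + Q)) = -1884 - 1242*Q*(22 + Q))
(A(201) + 42468)*(41289 - 2697) = ((-1884 - 27324*201 - 1242*201**2) + 42468)*(41289 - 2697) = ((-1884 - 5492124 - 1242*40401) + 42468)*38592 = ((-1884 - 5492124 - 50178042) + 42468)*38592 = (-55672050 + 42468)*38592 = -55629582*38592 = -2146856828544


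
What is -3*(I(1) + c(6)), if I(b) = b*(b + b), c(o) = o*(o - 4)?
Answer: -42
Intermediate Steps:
c(o) = o*(-4 + o)
I(b) = 2*b² (I(b) = b*(2*b) = 2*b²)
-3*(I(1) + c(6)) = -3*(2*1² + 6*(-4 + 6)) = -3*(2*1 + 6*2) = -3*(2 + 12) = -3*14 = -42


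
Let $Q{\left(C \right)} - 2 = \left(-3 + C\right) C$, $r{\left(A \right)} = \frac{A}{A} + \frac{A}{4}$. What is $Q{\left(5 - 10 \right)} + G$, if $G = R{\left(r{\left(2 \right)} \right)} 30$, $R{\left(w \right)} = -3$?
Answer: $-48$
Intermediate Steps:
$r{\left(A \right)} = 1 + \frac{A}{4}$ ($r{\left(A \right)} = 1 + A \frac{1}{4} = 1 + \frac{A}{4}$)
$Q{\left(C \right)} = 2 + C \left(-3 + C\right)$ ($Q{\left(C \right)} = 2 + \left(-3 + C\right) C = 2 + C \left(-3 + C\right)$)
$G = -90$ ($G = \left(-3\right) 30 = -90$)
$Q{\left(5 - 10 \right)} + G = \left(2 + \left(5 - 10\right)^{2} - 3 \left(5 - 10\right)\right) - 90 = \left(2 + \left(-5\right)^{2} - -15\right) - 90 = \left(2 + 25 + 15\right) - 90 = 42 - 90 = -48$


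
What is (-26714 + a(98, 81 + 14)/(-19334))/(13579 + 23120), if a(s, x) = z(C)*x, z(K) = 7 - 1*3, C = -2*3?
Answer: -6621652/9096647 ≈ -0.72792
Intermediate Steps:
C = -6
z(K) = 4 (z(K) = 7 - 3 = 4)
a(s, x) = 4*x
(-26714 + a(98, 81 + 14)/(-19334))/(13579 + 23120) = (-26714 + (4*(81 + 14))/(-19334))/(13579 + 23120) = (-26714 + (4*95)*(-1/19334))/36699 = (-26714 + 380*(-1/19334))*(1/36699) = (-26714 - 190/9667)*(1/36699) = -258244428/9667*1/36699 = -6621652/9096647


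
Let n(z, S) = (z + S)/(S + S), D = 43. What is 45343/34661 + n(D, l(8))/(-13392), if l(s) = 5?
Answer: 126472309/96704190 ≈ 1.3078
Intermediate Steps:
n(z, S) = (S + z)/(2*S) (n(z, S) = (S + z)/((2*S)) = (S + z)*(1/(2*S)) = (S + z)/(2*S))
45343/34661 + n(D, l(8))/(-13392) = 45343/34661 + ((1/2)*(5 + 43)/5)/(-13392) = 45343*(1/34661) + ((1/2)*(1/5)*48)*(-1/13392) = 45343/34661 + (24/5)*(-1/13392) = 45343/34661 - 1/2790 = 126472309/96704190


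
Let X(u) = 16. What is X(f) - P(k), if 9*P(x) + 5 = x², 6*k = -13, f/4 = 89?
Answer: 5195/324 ≈ 16.034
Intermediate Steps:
f = 356 (f = 4*89 = 356)
k = -13/6 (k = (⅙)*(-13) = -13/6 ≈ -2.1667)
P(x) = -5/9 + x²/9
X(f) - P(k) = 16 - (-5/9 + (-13/6)²/9) = 16 - (-5/9 + (⅑)*(169/36)) = 16 - (-5/9 + 169/324) = 16 - 1*(-11/324) = 16 + 11/324 = 5195/324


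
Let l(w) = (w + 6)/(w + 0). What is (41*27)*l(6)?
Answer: 2214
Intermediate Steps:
l(w) = (6 + w)/w
(41*27)*l(6) = (41*27)*((6 + 6)/6) = 1107*((⅙)*12) = 1107*2 = 2214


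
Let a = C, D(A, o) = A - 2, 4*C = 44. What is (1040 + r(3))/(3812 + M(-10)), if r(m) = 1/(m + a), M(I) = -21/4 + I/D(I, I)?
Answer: 87366/319837 ≈ 0.27316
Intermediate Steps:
C = 11 (C = (¼)*44 = 11)
D(A, o) = -2 + A
a = 11
M(I) = -21/4 + I/(-2 + I)
r(m) = 1/(11 + m) (r(m) = 1/(m + 11) = 1/(11 + m))
(1040 + r(3))/(3812 + M(-10)) = (1040 + 1/(11 + 3))/(3812 + (42 - 17*(-10))/(4*(-2 - 10))) = (1040 + 1/14)/(3812 + (¼)*(42 + 170)/(-12)) = (1040 + 1/14)/(3812 + (¼)*(-1/12)*212) = 14561/(14*(3812 - 53/12)) = 14561/(14*(45691/12)) = (14561/14)*(12/45691) = 87366/319837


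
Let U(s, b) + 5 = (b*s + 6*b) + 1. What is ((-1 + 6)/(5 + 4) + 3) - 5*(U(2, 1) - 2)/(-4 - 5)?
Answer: 14/3 ≈ 4.6667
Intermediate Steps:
U(s, b) = -4 + 6*b + b*s (U(s, b) = -5 + ((b*s + 6*b) + 1) = -5 + ((6*b + b*s) + 1) = -5 + (1 + 6*b + b*s) = -4 + 6*b + b*s)
((-1 + 6)/(5 + 4) + 3) - 5*(U(2, 1) - 2)/(-4 - 5) = ((-1 + 6)/(5 + 4) + 3) - 5*((-4 + 6*1 + 1*2) - 2)/(-4 - 5) = (5/9 + 3) - 5*((-4 + 6 + 2) - 2)/(-9) = (5*(⅑) + 3) - 5*(4 - 2)*(-1)/9 = (5/9 + 3) - 10*(-1)/9 = 32/9 - 5*(-2/9) = 32/9 + 10/9 = 14/3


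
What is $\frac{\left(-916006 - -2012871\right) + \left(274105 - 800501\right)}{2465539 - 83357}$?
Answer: $\frac{570469}{2382182} \approx 0.23947$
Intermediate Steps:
$\frac{\left(-916006 - -2012871\right) + \left(274105 - 800501\right)}{2465539 - 83357} = \frac{\left(-916006 + 2012871\right) + \left(274105 - 800501\right)}{2382182} = \left(1096865 - 526396\right) \frac{1}{2382182} = 570469 \cdot \frac{1}{2382182} = \frac{570469}{2382182}$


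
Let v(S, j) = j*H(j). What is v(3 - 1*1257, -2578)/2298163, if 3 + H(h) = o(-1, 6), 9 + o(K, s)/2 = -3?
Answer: 69606/2298163 ≈ 0.030288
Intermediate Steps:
o(K, s) = -24 (o(K, s) = -18 + 2*(-3) = -18 - 6 = -24)
H(h) = -27 (H(h) = -3 - 24 = -27)
v(S, j) = -27*j (v(S, j) = j*(-27) = -27*j)
v(3 - 1*1257, -2578)/2298163 = -27*(-2578)/2298163 = 69606*(1/2298163) = 69606/2298163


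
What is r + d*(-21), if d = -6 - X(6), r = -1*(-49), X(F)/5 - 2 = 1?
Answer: 490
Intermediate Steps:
X(F) = 15 (X(F) = 10 + 5*1 = 10 + 5 = 15)
r = 49
d = -21 (d = -6 - 1*15 = -6 - 15 = -21)
r + d*(-21) = 49 - 21*(-21) = 49 + 441 = 490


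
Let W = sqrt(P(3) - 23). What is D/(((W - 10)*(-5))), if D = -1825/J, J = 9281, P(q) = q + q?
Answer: -3650/1085877 - 365*I*sqrt(17)/1085877 ≈ -0.0033613 - 0.0013859*I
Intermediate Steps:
P(q) = 2*q
W = I*sqrt(17) (W = sqrt(2*3 - 23) = sqrt(6 - 23) = sqrt(-17) = I*sqrt(17) ≈ 4.1231*I)
D = -1825/9281 ≈ -0.19664
D/(((W - 10)*(-5))) = -1825*(-1/(5*(I*sqrt(17) - 10)))/9281 = -1825*(-1/(5*(-10 + I*sqrt(17))))/9281 = -1825/(9281*(50 - 5*I*sqrt(17)))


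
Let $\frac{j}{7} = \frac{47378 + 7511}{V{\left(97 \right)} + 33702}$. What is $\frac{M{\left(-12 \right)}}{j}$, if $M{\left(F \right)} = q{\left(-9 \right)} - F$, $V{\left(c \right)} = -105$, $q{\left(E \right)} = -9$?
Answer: $\frac{100791}{384223} \approx 0.26232$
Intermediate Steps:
$M{\left(F \right)} = -9 - F$
$j = \frac{384223}{33597}$ ($j = 7 \frac{47378 + 7511}{-105 + 33702} = 7 \cdot \frac{54889}{33597} = \frac{384223}{33597} \approx 11.436$)
$\frac{M{\left(-12 \right)}}{j} = \frac{-9 - -12}{\frac{384223}{33597}} = \left(-9 + 12\right) \frac{33597}{384223} = 3 \cdot \frac{33597}{384223} = \frac{100791}{384223}$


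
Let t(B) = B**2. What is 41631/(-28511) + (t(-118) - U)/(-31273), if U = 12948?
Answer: -1329752999/891624503 ≈ -1.4914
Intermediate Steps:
41631/(-28511) + (t(-118) - U)/(-31273) = 41631/(-28511) + ((-118)**2 - 1*12948)/(-31273) = 41631*(-1/28511) + (13924 - 12948)*(-1/31273) = -41631/28511 + 976*(-1/31273) = -41631/28511 - 976/31273 = -1329752999/891624503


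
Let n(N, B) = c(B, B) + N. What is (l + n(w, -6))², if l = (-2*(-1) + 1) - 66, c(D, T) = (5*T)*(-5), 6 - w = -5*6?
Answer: 15129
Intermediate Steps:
w = 36 (w = 6 - (-5)*6 = 6 - 1*(-30) = 6 + 30 = 36)
c(D, T) = -25*T
n(N, B) = N - 25*B (n(N, B) = -25*B + N = N - 25*B)
l = -63 (l = (2 + 1) - 66 = 3 - 66 = -63)
(l + n(w, -6))² = (-63 + (36 - 25*(-6)))² = (-63 + (36 + 150))² = (-63 + 186)² = 123² = 15129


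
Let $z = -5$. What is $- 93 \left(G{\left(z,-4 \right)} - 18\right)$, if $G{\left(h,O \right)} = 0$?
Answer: $1674$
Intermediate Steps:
$- 93 \left(G{\left(z,-4 \right)} - 18\right) = - 93 \left(0 - 18\right) = \left(-93\right) \left(-18\right) = 1674$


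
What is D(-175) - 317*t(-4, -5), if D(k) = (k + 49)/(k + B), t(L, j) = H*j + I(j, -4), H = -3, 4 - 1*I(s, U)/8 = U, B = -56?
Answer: -275467/11 ≈ -25042.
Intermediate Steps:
I(s, U) = 32 - 8*U
t(L, j) = 64 - 3*j (t(L, j) = -3*j + (32 - 8*(-4)) = -3*j + (32 + 32) = -3*j + 64 = 64 - 3*j)
D(k) = (49 + k)/(-56 + k) (D(k) = (k + 49)/(k - 56) = (49 + k)/(-56 + k))
D(-175) - 317*t(-4, -5) = (49 - 175)/(-56 - 175) - 317*(64 - 3*(-5)) = -126/(-231) - 317*(64 + 15) = -1/231*(-126) - 317*79 = 6/11 - 1*25043 = 6/11 - 25043 = -275467/11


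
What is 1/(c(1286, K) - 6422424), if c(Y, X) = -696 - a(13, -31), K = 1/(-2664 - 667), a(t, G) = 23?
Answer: -1/6423143 ≈ -1.5569e-7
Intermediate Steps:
K = -1/3331 (K = 1/(-3331) = -1/3331 ≈ -0.00030021)
c(Y, X) = -719 (c(Y, X) = -696 - 1*23 = -696 - 23 = -719)
1/(c(1286, K) - 6422424) = 1/(-719 - 6422424) = 1/(-6423143) = -1/6423143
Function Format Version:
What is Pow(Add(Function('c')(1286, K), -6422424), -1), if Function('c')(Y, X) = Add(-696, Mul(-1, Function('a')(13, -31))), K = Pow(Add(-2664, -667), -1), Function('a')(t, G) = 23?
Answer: Rational(-1, 6423143) ≈ -1.5569e-7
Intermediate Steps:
K = Rational(-1, 3331) (K = Pow(-3331, -1) = Rational(-1, 3331) ≈ -0.00030021)
Function('c')(Y, X) = -719 (Function('c')(Y, X) = Add(-696, Mul(-1, 23)) = Add(-696, -23) = -719)
Pow(Add(Function('c')(1286, K), -6422424), -1) = Pow(Add(-719, -6422424), -1) = Pow(-6423143, -1) = Rational(-1, 6423143)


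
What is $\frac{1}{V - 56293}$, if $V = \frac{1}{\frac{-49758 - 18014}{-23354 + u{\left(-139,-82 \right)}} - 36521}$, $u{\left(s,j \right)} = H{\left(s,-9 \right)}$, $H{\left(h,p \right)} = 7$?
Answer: $- \frac{852588015}{47994737151742} \approx -1.7764 \cdot 10^{-5}$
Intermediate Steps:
$u{\left(s,j \right)} = 7$
$V = - \frac{23347}{852588015}$ ($V = \frac{1}{\frac{-49758 - 18014}{-23354 + 7} - 36521} = \frac{1}{- \frac{67772}{-23347} - 36521} = \frac{1}{\left(-67772\right) \left(- \frac{1}{23347}\right) - 36521} = \frac{1}{\frac{67772}{23347} - 36521} = \frac{1}{- \frac{852588015}{23347}} = - \frac{23347}{852588015} \approx -2.7384 \cdot 10^{-5}$)
$\frac{1}{V - 56293} = \frac{1}{- \frac{23347}{852588015} - 56293} = \frac{1}{- \frac{47994737151742}{852588015}} = - \frac{852588015}{47994737151742}$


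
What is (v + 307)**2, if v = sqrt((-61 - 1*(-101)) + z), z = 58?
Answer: 94347 + 4298*sqrt(2) ≈ 1.0043e+5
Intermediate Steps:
v = 7*sqrt(2) (v = sqrt((-61 - 1*(-101)) + 58) = sqrt((-61 + 101) + 58) = sqrt(40 + 58) = sqrt(98) = 7*sqrt(2) ≈ 9.8995)
(v + 307)**2 = (7*sqrt(2) + 307)**2 = (307 + 7*sqrt(2))**2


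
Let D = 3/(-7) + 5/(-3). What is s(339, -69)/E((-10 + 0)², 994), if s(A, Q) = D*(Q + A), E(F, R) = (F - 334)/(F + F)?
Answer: 44000/91 ≈ 483.52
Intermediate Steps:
D = -44/21 (D = 3*(-⅐) + 5*(-⅓) = -3/7 - 5/3 = -44/21 ≈ -2.0952)
E(F, R) = (-334 + F)/(2*F) (E(F, R) = (-334 + F)/((2*F)) = (-334 + F)*(1/(2*F)) = (-334 + F)/(2*F))
s(A, Q) = -44*A/21 - 44*Q/21 (s(A, Q) = -44*(Q + A)/21 = -44*(A + Q)/21 = -44*A/21 - 44*Q/21)
s(339, -69)/E((-10 + 0)², 994) = (-44/21*339 - 44/21*(-69))/(((-334 + (-10 + 0)²)/(2*((-10 + 0)²)))) = (-4972/7 + 1012/7)/(((-334 + (-10)²)/(2*((-10)²)))) = -3960*200/(-334 + 100)/7 = -3960/(7*((½)*(1/100)*(-234))) = -3960/(7*(-117/100)) = -3960/7*(-100/117) = 44000/91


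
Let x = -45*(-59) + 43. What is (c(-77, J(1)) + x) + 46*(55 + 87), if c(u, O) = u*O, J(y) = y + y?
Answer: 9076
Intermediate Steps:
J(y) = 2*y
c(u, O) = O*u
x = 2698 (x = 2655 + 43 = 2698)
(c(-77, J(1)) + x) + 46*(55 + 87) = ((2*1)*(-77) + 2698) + 46*(55 + 87) = (2*(-77) + 2698) + 46*142 = (-154 + 2698) + 6532 = 2544 + 6532 = 9076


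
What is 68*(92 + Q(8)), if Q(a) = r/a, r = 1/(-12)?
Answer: 150127/24 ≈ 6255.3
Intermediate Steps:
r = -1/12 ≈ -0.083333
Q(a) = -1/(12*a)
68*(92 + Q(8)) = 68*(92 - 1/12/8) = 68*(92 - 1/12*⅛) = 68*(92 - 1/96) = 68*(8831/96) = 150127/24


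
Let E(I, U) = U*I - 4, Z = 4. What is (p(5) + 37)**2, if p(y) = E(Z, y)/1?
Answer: 2809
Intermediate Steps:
E(I, U) = -4 + I*U (E(I, U) = I*U - 4 = -4 + I*U)
p(y) = -4 + 4*y (p(y) = (-4 + 4*y)/1 = (-4 + 4*y)*1 = -4 + 4*y)
(p(5) + 37)**2 = ((-4 + 4*5) + 37)**2 = ((-4 + 20) + 37)**2 = (16 + 37)**2 = 53**2 = 2809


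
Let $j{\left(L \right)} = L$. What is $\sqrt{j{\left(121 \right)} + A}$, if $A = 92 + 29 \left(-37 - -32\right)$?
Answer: $2 \sqrt{17} \approx 8.2462$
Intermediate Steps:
$A = -53$ ($A = 92 + 29 \left(-37 + 32\right) = 92 + 29 \left(-5\right) = 92 - 145 = -53$)
$\sqrt{j{\left(121 \right)} + A} = \sqrt{121 - 53} = \sqrt{68} = 2 \sqrt{17}$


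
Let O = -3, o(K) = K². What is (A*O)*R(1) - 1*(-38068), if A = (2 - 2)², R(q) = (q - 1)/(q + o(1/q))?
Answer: 38068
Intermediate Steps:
R(q) = (-1 + q)/(q + q⁻²) (R(q) = (q - 1)/(q + (1/q)²) = (-1 + q)/(q + q⁻²))
A = 0 (A = 0² = 0)
(A*O)*R(1) - 1*(-38068) = (0*(-3))*(1²*(-1 + 1)/(1 + 1³)) - 1*(-38068) = 0*(1*0/(1 + 1)) + 38068 = 0*(1*0/2) + 38068 = 0*(1*(½)*0) + 38068 = 0*0 + 38068 = 0 + 38068 = 38068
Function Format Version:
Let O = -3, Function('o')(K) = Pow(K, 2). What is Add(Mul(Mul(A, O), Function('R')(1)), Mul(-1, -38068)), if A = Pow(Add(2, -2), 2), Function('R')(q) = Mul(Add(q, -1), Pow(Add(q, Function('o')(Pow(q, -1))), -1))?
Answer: 38068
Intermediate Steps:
Function('R')(q) = Mul(Pow(Add(q, Pow(q, -2)), -1), Add(-1, q)) (Function('R')(q) = Mul(Add(q, -1), Pow(Add(q, Pow(Pow(q, -1), 2)), -1)) = Mul(Add(-1, q), Pow(Add(q, Pow(q, -2)), -1)) = Mul(Pow(Add(q, Pow(q, -2)), -1), Add(-1, q)))
A = 0 (A = Pow(0, 2) = 0)
Add(Mul(Mul(A, O), Function('R')(1)), Mul(-1, -38068)) = Add(Mul(Mul(0, -3), Mul(Pow(1, 2), Pow(Add(1, Pow(1, 3)), -1), Add(-1, 1))), Mul(-1, -38068)) = Add(Mul(0, Mul(1, Pow(Add(1, 1), -1), 0)), 38068) = Add(Mul(0, Mul(1, Pow(2, -1), 0)), 38068) = Add(Mul(0, Mul(1, Rational(1, 2), 0)), 38068) = Add(Mul(0, 0), 38068) = Add(0, 38068) = 38068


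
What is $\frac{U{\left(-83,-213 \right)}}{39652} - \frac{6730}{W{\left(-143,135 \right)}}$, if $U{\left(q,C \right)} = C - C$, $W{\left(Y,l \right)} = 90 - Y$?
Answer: $- \frac{6730}{233} \approx -28.884$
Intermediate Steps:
$U{\left(q,C \right)} = 0$
$\frac{U{\left(-83,-213 \right)}}{39652} - \frac{6730}{W{\left(-143,135 \right)}} = \frac{0}{39652} - \frac{6730}{90 - -143} = 0 \cdot \frac{1}{39652} - \frac{6730}{90 + 143} = 0 - \frac{6730}{233} = - \frac{6730}{233}$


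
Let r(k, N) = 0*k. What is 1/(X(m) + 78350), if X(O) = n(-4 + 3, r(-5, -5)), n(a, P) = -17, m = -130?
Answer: 1/78333 ≈ 1.2766e-5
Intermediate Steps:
r(k, N) = 0
X(O) = -17
1/(X(m) + 78350) = 1/(-17 + 78350) = 1/78333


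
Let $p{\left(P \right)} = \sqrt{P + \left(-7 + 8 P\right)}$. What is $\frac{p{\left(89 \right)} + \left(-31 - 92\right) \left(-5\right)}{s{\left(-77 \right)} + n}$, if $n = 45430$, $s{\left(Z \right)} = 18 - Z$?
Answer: $\frac{41}{3035} + \frac{\sqrt{794}}{45525} \approx 0.014128$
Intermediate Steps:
$p{\left(P \right)} = \sqrt{-7 + 9 P}$
$\frac{p{\left(89 \right)} + \left(-31 - 92\right) \left(-5\right)}{s{\left(-77 \right)} + n} = \frac{\sqrt{-7 + 9 \cdot 89} + \left(-31 - 92\right) \left(-5\right)}{\left(18 - -77\right) + 45430} = \frac{\sqrt{-7 + 801} - -615}{\left(18 + 77\right) + 45430} = \frac{\sqrt{794} + 615}{95 + 45430} = \frac{615 + \sqrt{794}}{45525} = \left(615 + \sqrt{794}\right) \frac{1}{45525} = \frac{41}{3035} + \frac{\sqrt{794}}{45525}$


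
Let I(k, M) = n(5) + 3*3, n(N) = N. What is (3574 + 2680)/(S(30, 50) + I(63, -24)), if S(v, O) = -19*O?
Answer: -3127/468 ≈ -6.6816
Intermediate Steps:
I(k, M) = 14 (I(k, M) = 5 + 3*3 = 5 + 9 = 14)
(3574 + 2680)/(S(30, 50) + I(63, -24)) = (3574 + 2680)/(-19*50 + 14) = 6254/(-950 + 14) = 6254/(-936) = 6254*(-1/936) = -3127/468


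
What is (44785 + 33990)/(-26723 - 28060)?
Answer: -78775/54783 ≈ -1.4379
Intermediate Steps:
(44785 + 33990)/(-26723 - 28060) = 78775/(-54783) = 78775*(-1/54783) = -78775/54783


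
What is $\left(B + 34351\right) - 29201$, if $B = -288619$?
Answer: $-283469$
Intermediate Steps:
$\left(B + 34351\right) - 29201 = \left(-288619 + 34351\right) - 29201 = -254268 - 29201 = -283469$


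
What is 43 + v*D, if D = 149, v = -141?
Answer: -20966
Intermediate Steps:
43 + v*D = 43 - 141*149 = 43 - 21009 = -20966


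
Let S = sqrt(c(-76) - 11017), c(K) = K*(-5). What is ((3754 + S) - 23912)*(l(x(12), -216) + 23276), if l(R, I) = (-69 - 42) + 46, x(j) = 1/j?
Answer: -467887338 + 23211*I*sqrt(10637) ≈ -4.6789e+8 + 2.3939e+6*I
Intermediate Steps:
l(R, I) = -65 (l(R, I) = -111 + 46 = -65)
c(K) = -5*K
S = I*sqrt(10637) (S = sqrt(-5*(-76) - 11017) = sqrt(380 - 11017) = sqrt(-10637) = I*sqrt(10637) ≈ 103.14*I)
((3754 + S) - 23912)*(l(x(12), -216) + 23276) = ((3754 + I*sqrt(10637)) - 23912)*(-65 + 23276) = (-20158 + I*sqrt(10637))*23211 = -467887338 + 23211*I*sqrt(10637)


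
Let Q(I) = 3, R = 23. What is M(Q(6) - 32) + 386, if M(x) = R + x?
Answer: 380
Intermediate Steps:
M(x) = 23 + x
M(Q(6) - 32) + 386 = (23 + (3 - 32)) + 386 = (23 - 29) + 386 = -6 + 386 = 380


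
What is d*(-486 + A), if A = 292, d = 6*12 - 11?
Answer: -11834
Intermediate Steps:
d = 61 (d = 72 - 11 = 61)
d*(-486 + A) = 61*(-486 + 292) = 61*(-194) = -11834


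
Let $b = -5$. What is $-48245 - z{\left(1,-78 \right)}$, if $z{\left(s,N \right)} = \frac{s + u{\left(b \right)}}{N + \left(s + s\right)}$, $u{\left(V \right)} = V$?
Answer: $- \frac{916656}{19} \approx -48245.0$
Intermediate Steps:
$z{\left(s,N \right)} = \frac{-5 + s}{N + 2 s}$ ($z{\left(s,N \right)} = \frac{s - 5}{N + \left(s + s\right)} = \frac{-5 + s}{N + 2 s}$)
$-48245 - z{\left(1,-78 \right)} = -48245 - \frac{-5 + 1}{-78 + 2 \cdot 1} = -48245 - \frac{1}{-78 + 2} \left(-4\right) = -48245 - \frac{1}{-76} \left(-4\right) = -48245 - \left(- \frac{1}{76}\right) \left(-4\right) = -48245 - \frac{1}{19} = - \frac{916656}{19}$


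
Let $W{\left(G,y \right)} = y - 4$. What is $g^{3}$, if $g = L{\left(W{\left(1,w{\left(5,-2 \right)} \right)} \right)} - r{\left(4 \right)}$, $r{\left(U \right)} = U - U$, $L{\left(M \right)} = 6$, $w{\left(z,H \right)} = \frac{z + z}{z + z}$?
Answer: $216$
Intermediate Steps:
$w{\left(z,H \right)} = 1$ ($w{\left(z,H \right)} = \frac{2 z}{2 z} = 2 z \frac{1}{2 z} = 1$)
$W{\left(G,y \right)} = -4 + y$
$r{\left(U \right)} = 0$
$g = 6$ ($g = 6 - 0 = 6 + 0 = 6$)
$g^{3} = 6^{3} = 216$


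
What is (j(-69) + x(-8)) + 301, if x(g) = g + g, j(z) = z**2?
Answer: 5046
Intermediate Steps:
x(g) = 2*g
(j(-69) + x(-8)) + 301 = ((-69)**2 + 2*(-8)) + 301 = (4761 - 16) + 301 = 4745 + 301 = 5046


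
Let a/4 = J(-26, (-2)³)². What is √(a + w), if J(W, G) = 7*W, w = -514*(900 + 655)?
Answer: 3*I*√74086 ≈ 816.56*I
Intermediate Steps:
w = -799270 (w = -514*1555 = -799270)
a = 132496 (a = 4*(7*(-26))² = 4*(-182)² = 4*33124 = 132496)
√(a + w) = √(132496 - 799270) = √(-666774) = 3*I*√74086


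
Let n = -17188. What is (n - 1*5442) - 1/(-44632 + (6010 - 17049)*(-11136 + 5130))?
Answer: -1499364273261/66255602 ≈ -22630.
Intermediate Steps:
(n - 1*5442) - 1/(-44632 + (6010 - 17049)*(-11136 + 5130)) = (-17188 - 1*5442) - 1/(-44632 + (6010 - 17049)*(-11136 + 5130)) = (-17188 - 5442) - 1/(-44632 - 11039*(-6006)) = -22630 - 1/(-44632 + 66300234) = -22630 - 1/66255602 = -1499364273261/66255602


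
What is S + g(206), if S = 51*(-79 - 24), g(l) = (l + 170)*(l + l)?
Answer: 149659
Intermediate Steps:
g(l) = 2*l*(170 + l) (g(l) = (170 + l)*(2*l) = 2*l*(170 + l))
S = -5253 (S = 51*(-103) = -5253)
S + g(206) = -5253 + 2*206*(170 + 206) = -5253 + 2*206*376 = -5253 + 154912 = 149659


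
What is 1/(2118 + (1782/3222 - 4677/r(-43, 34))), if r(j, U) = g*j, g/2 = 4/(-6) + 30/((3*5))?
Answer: 61576/132963573 ≈ 0.00046310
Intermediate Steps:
g = 8/3 (g = 2*(4/(-6) + 30/((3*5))) = 2*(4*(-⅙) + 30/15) = 2*(-⅔ + 30*(1/15)) = 2*(-⅔ + 2) = 2*(4/3) = 8/3 ≈ 2.6667)
r(j, U) = 8*j/3
1/(2118 + (1782/3222 - 4677/r(-43, 34))) = 1/(2118 + (1782/3222 - 4677/((8/3)*(-43)))) = 1/(2118 + (1782*(1/3222) - 4677/(-344/3))) = 1/(2118 + (99/179 - 4677*(-3/344))) = 1/(2118 + (99/179 + 14031/344)) = 1/(2118 + 2545605/61576) = 1/(132963573/61576) = 61576/132963573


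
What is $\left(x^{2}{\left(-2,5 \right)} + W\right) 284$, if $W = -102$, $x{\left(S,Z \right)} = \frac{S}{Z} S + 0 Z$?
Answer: $- \frac{719656}{25} \approx -28786.0$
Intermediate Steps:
$x{\left(S,Z \right)} = \frac{S^{2}}{Z}$ ($x{\left(S,Z \right)} = \frac{S^{2}}{Z} + 0 = \frac{S^{2}}{Z}$)
$\left(x^{2}{\left(-2,5 \right)} + W\right) 284 = \left(\left(\frac{\left(-2\right)^{2}}{5}\right)^{2} - 102\right) 284 = \left(\left(4 \cdot \frac{1}{5}\right)^{2} - 102\right) 284 = \left(\left(\frac{4}{5}\right)^{2} - 102\right) 284 = \left(\frac{16}{25} - 102\right) 284 = \left(- \frac{2534}{25}\right) 284 = - \frac{719656}{25}$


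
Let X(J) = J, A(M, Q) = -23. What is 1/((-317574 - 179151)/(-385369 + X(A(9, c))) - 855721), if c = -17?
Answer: -3472/2971058837 ≈ -1.1686e-6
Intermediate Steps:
1/((-317574 - 179151)/(-385369 + X(A(9, c))) - 855721) = 1/((-317574 - 179151)/(-385369 - 23) - 855721) = 1/(-496725/(-385392) - 855721) = 1/(-496725*(-1/385392) - 855721) = 1/(4475/3472 - 855721) = 1/(-2971058837/3472) = -3472/2971058837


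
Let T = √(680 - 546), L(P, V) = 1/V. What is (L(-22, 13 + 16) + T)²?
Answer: 112695/841 + 2*√134/29 ≈ 134.80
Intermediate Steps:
T = √134 ≈ 11.576
(L(-22, 13 + 16) + T)² = (1/(13 + 16) + √134)² = (1/29 + √134)²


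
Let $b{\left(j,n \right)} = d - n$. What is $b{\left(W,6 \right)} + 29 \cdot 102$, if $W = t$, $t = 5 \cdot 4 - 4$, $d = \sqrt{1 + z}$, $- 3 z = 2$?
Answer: $2952 + \frac{\sqrt{3}}{3} \approx 2952.6$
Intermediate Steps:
$z = - \frac{2}{3}$ ($z = \left(- \frac{1}{3}\right) 2 = - \frac{2}{3} \approx -0.66667$)
$d = \frac{\sqrt{3}}{3}$ ($d = \sqrt{1 - \frac{2}{3}} = \sqrt{\frac{1}{3}} = \frac{\sqrt{3}}{3} \approx 0.57735$)
$t = 16$ ($t = 20 - 4 = 16$)
$W = 16$
$b{\left(j,n \right)} = - n + \frac{\sqrt{3}}{3}$ ($b{\left(j,n \right)} = \frac{\sqrt{3}}{3} - n = - n + \frac{\sqrt{3}}{3}$)
$b{\left(W,6 \right)} + 29 \cdot 102 = \left(\left(-1\right) 6 + \frac{\sqrt{3}}{3}\right) + 29 \cdot 102 = \left(-6 + \frac{\sqrt{3}}{3}\right) + 2958 = 2952 + \frac{\sqrt{3}}{3}$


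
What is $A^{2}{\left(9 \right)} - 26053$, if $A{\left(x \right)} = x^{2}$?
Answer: $-19492$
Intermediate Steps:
$A^{2}{\left(9 \right)} - 26053 = \left(9^{2}\right)^{2} - 26053 = 81^{2} - 26053 = 6561 - 26053 = -19492$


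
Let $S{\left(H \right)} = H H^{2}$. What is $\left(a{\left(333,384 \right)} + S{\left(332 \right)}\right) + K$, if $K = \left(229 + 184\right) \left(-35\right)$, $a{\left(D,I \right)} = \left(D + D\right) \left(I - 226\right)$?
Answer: $36685141$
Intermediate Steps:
$a{\left(D,I \right)} = 2 D \left(-226 + I\right)$
$S{\left(H \right)} = H^{3}$
$K = -14455$ ($K = 413 \left(-35\right) = -14455$)
$\left(a{\left(333,384 \right)} + S{\left(332 \right)}\right) + K = \left(2 \cdot 333 \left(-226 + 384\right) + 332^{3}\right) - 14455 = \left(2 \cdot 333 \cdot 158 + 36594368\right) - 14455 = \left(105228 + 36594368\right) - 14455 = 36699596 - 14455 = 36685141$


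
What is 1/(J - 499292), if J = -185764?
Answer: -1/685056 ≈ -1.4597e-6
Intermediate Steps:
1/(J - 499292) = 1/(-185764 - 499292) = 1/(-685056) = -1/685056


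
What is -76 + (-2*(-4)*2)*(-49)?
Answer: -860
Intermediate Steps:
-76 + (-2*(-4)*2)*(-49) = -76 + (8*2)*(-49) = -76 + 16*(-49) = -76 - 784 = -860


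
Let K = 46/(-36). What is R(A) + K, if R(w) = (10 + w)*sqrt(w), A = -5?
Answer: -23/18 + 5*I*sqrt(5) ≈ -1.2778 + 11.18*I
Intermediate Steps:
R(w) = sqrt(w)*(10 + w)
K = -23/18 (K = 46*(-1/36) = -23/18 ≈ -1.2778)
R(A) + K = sqrt(-5)*(10 - 5) - 23/18 = (I*sqrt(5))*5 - 23/18 = 5*I*sqrt(5) - 23/18 = -23/18 + 5*I*sqrt(5)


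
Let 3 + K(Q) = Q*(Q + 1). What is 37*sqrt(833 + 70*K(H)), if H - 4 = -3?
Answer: 37*sqrt(763) ≈ 1022.0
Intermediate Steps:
H = 1 (H = 4 - 3 = 1)
K(Q) = -3 + Q*(1 + Q) (K(Q) = -3 + Q*(Q + 1) = -3 + Q*(1 + Q))
37*sqrt(833 + 70*K(H)) = 37*sqrt(833 + 70*(-3 + 1 + 1**2)) = 37*sqrt(833 + 70*(-3 + 1 + 1)) = 37*sqrt(833 + 70*(-1)) = 37*sqrt(833 - 70) = 37*sqrt(763)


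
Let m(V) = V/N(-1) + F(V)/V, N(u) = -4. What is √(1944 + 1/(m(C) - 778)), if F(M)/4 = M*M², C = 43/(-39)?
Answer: 6*√1193920833049795/4702091 ≈ 44.091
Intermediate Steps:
C = -43/39 (C = 43*(-1/39) = -43/39 ≈ -1.1026)
F(M) = 4*M³ (F(M) = 4*(M*M²) = 4*M³)
m(V) = 4*V² - V/4 (m(V) = V/(-4) + (4*V³)/V = V*(-¼) + 4*V² = -V/4 + 4*V² = 4*V² - V/4)
√(1944 + 1/(m(C) - 778)) = √(1944 + 1/((¼)*(-43/39)*(-1 + 16*(-43/39)) - 778)) = √(1944 + 1/((¼)*(-43/39)*(-1 - 688/39) - 778)) = √(1944 + 1/((¼)*(-43/39)*(-727/39) - 778)) = √(1944 + 1/(31261/6084 - 778)) = √(1944 + 1/(-4702091/6084)) = √(1944 - 6084/4702091) = √(9140858820/4702091) = 6*√1193920833049795/4702091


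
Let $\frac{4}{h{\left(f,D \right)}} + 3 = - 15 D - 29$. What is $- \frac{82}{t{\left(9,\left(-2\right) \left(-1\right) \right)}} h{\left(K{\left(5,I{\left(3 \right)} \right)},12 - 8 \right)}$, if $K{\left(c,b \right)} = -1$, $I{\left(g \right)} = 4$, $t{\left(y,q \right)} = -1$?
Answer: $- \frac{82}{23} \approx -3.5652$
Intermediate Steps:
$h{\left(f,D \right)} = \frac{4}{-32 - 15 D}$ ($h{\left(f,D \right)} = \frac{4}{-3 - \left(29 + 15 D\right)} = \frac{4}{-32 - 15 D}$)
$- \frac{82}{t{\left(9,\left(-2\right) \left(-1\right) \right)}} h{\left(K{\left(5,I{\left(3 \right)} \right)},12 - 8 \right)} = - \frac{82}{-1} \left(- \frac{4}{32 + 15 \left(12 - 8\right)}\right) = \left(-82\right) \left(-1\right) \left(- \frac{4}{32 + 15 \cdot 4}\right) = 82 \left(- \frac{4}{32 + 60}\right) = 82 \left(- \frac{4}{92}\right) = 82 \left(\left(-4\right) \frac{1}{92}\right) = 82 \left(- \frac{1}{23}\right) = - \frac{82}{23}$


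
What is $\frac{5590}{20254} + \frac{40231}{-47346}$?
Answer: $- \frac{21160559}{36882534} \approx -0.57373$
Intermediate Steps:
$\frac{5590}{20254} + \frac{40231}{-47346} = 5590 \cdot \frac{1}{20254} + 40231 \left(- \frac{1}{47346}\right) = \frac{215}{779} - \frac{40231}{47346} = - \frac{21160559}{36882534}$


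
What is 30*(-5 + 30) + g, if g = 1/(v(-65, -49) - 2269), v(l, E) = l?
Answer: 1750499/2334 ≈ 750.00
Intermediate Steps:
g = -1/2334 (g = 1/(-65 - 2269) = 1/(-2334) = -1/2334 ≈ -0.00042845)
30*(-5 + 30) + g = 30*(-5 + 30) - 1/2334 = 30*25 - 1/2334 = 750 - 1/2334 = 1750499/2334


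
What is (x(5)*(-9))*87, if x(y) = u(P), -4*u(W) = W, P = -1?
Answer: -783/4 ≈ -195.75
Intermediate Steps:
u(W) = -W/4
x(y) = 1/4 (x(y) = -1/4*(-1) = 1/4)
(x(5)*(-9))*87 = ((1/4)*(-9))*87 = -9/4*87 = -783/4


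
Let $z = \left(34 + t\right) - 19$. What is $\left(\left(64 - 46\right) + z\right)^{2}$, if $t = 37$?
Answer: $4900$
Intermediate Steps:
$z = 52$ ($z = \left(34 + 37\right) - 19 = 71 - 19 = 52$)
$\left(\left(64 - 46\right) + z\right)^{2} = \left(\left(64 - 46\right) + 52\right)^{2} = \left(18 + 52\right)^{2} = 70^{2} = 4900$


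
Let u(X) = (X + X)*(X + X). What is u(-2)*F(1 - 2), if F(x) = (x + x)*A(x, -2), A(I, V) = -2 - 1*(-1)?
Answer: 32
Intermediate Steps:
A(I, V) = -1 (A(I, V) = -2 + 1 = -1)
u(X) = 4*X² (u(X) = (2*X)*(2*X) = 4*X²)
F(x) = -2*x (F(x) = (x + x)*(-1) = (2*x)*(-1) = -2*x)
u(-2)*F(1 - 2) = (4*(-2)²)*(-2*(1 - 2)) = (4*4)*(-2*(-1)) = 16*2 = 32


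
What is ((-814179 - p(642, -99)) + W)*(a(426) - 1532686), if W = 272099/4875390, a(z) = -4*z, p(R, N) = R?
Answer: 46888242330123073/37503 ≈ 1.2503e+12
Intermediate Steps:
W = 272099/4875390 (W = 272099*(1/4875390) = 272099/4875390 ≈ 0.055811)
((-814179 - p(642, -99)) + W)*(a(426) - 1532686) = ((-814179 - 1*642) + 272099/4875390)*(-4*426 - 1532686) = ((-814179 - 642) + 272099/4875390)*(-1704 - 1532686) = (-814821 + 272099/4875390)*(-1534390) = -3972569883091/4875390*(-1534390) = 46888242330123073/37503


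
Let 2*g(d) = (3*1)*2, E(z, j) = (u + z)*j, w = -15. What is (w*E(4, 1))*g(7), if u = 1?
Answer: -225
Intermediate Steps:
E(z, j) = j*(1 + z) (E(z, j) = (1 + z)*j = j*(1 + z))
g(d) = 3 (g(d) = ((3*1)*2)/2 = (3*2)/2 = (½)*6 = 3)
(w*E(4, 1))*g(7) = -15*(1 + 4)*3 = -15*5*3 = -75*3 = -225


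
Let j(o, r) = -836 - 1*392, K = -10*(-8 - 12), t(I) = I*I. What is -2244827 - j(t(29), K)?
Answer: -2243599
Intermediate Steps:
t(I) = I**2
K = 200 (K = -10*(-20) = 200)
j(o, r) = -1228 (j(o, r) = -836 - 392 = -1228)
-2244827 - j(t(29), K) = -2244827 - 1*(-1228) = -2244827 + 1228 = -2243599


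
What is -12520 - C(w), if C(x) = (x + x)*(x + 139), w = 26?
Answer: -21100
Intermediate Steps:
C(x) = 2*x*(139 + x) (C(x) = (2*x)*(139 + x) = 2*x*(139 + x))
-12520 - C(w) = -12520 - 2*26*(139 + 26) = -12520 - 2*26*165 = -12520 - 1*8580 = -12520 - 8580 = -21100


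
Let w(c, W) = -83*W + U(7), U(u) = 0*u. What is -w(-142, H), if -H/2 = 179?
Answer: -29714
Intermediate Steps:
H = -358 (H = -2*179 = -358)
U(u) = 0
w(c, W) = -83*W (w(c, W) = -83*W + 0 = -83*W)
-w(-142, H) = -(-83)*(-358) = -1*29714 = -29714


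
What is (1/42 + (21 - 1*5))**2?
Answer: 452929/1764 ≈ 256.76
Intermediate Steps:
(1/42 + (21 - 1*5))**2 = (1/42 + (21 - 5))**2 = (1/42 + 16)**2 = (673/42)**2 = 452929/1764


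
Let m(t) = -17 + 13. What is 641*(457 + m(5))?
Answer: 290373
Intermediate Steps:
m(t) = -4
641*(457 + m(5)) = 641*(457 - 4) = 641*453 = 290373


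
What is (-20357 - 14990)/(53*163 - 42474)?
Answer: 35347/33835 ≈ 1.0447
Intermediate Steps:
(-20357 - 14990)/(53*163 - 42474) = -35347/(8639 - 42474) = -35347/(-33835) = -35347*(-1/33835) = 35347/33835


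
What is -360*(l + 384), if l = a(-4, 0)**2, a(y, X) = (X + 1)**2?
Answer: -138600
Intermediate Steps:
a(y, X) = (1 + X)**2
l = 1 (l = ((1 + 0)**2)**2 = (1**2)**2 = 1**2 = 1)
-360*(l + 384) = -360*(1 + 384) = -360*385 = -138600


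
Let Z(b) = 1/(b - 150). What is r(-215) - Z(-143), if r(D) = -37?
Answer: -10840/293 ≈ -36.997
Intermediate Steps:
Z(b) = 1/(-150 + b)
r(-215) - Z(-143) = -37 - 1/(-150 - 143) = -37 - 1/(-293) = -37 - 1*(-1/293) = -37 + 1/293 = -10840/293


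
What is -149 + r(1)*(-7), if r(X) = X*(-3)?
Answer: -128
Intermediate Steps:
r(X) = -3*X
-149 + r(1)*(-7) = -149 - 3*1*(-7) = -149 - 3*(-7) = -149 + 21 = -128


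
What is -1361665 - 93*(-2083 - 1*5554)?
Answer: -651424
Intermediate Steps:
-1361665 - 93*(-2083 - 1*5554) = -1361665 - 93*(-2083 - 5554) = -1361665 - 93*(-7637) = -1361665 + 710241 = -651424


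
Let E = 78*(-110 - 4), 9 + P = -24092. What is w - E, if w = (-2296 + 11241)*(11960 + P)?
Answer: -108592353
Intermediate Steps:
P = -24101 (P = -9 - 24092 = -24101)
E = -8892 (E = 78*(-114) = -8892)
w = -108601245 (w = (-2296 + 11241)*(11960 - 24101) = 8945*(-12141) = -108601245)
w - E = -108601245 - 1*(-8892) = -108601245 + 8892 = -108592353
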